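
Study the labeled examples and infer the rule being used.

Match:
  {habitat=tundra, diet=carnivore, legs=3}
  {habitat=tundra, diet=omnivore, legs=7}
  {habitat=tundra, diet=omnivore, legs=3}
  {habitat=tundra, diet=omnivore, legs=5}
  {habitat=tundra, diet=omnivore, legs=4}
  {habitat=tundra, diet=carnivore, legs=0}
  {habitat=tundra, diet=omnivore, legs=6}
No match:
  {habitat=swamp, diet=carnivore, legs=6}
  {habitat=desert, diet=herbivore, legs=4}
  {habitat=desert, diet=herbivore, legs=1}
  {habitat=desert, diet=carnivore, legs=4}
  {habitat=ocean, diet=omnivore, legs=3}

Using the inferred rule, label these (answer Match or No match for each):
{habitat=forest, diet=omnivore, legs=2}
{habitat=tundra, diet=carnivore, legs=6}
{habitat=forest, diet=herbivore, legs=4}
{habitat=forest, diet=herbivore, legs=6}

The common property of the 'Match' items is: habitat is tundra. No 'No match' item has it.
{habitat=forest, diet=omnivore, legs=2} — habitat is forest, hence No match. {habitat=tundra, diet=carnivore, legs=6} — habitat is tundra, hence Match. {habitat=forest, diet=herbivore, legs=4} — habitat is forest, hence No match. {habitat=forest, diet=herbivore, legs=6} — habitat is forest, hence No match.

No match, Match, No match, No match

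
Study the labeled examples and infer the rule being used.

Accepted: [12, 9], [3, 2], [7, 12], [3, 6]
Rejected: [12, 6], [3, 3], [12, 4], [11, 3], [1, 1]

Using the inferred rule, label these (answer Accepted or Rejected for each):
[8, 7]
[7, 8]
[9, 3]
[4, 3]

The classifier is using: sum is odd.

Accepted, Accepted, Rejected, Accepted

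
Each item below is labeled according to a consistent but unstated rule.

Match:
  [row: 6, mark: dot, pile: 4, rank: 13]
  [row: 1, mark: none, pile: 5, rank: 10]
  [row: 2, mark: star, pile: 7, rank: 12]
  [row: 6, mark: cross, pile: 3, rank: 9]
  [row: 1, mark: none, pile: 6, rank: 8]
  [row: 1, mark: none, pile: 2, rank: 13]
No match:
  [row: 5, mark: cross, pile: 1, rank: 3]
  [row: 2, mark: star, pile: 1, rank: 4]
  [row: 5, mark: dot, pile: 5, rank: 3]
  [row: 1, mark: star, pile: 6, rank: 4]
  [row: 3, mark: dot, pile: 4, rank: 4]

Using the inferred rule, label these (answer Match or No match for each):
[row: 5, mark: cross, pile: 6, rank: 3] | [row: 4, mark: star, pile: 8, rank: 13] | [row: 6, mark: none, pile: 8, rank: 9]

One predicate separates the groups cleanly: rank ≥ 8.

No match, Match, Match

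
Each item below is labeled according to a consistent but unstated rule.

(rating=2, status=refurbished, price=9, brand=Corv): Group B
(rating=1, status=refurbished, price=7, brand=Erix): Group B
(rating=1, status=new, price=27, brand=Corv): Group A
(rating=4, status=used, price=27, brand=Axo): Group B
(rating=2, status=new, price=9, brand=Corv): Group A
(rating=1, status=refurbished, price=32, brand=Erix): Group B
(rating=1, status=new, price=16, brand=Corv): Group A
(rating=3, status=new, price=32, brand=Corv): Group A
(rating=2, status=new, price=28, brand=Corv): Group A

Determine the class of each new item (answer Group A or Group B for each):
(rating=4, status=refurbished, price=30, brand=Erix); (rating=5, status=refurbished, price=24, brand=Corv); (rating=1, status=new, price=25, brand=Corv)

'Group A' ⟺ status is new.

Group B, Group B, Group A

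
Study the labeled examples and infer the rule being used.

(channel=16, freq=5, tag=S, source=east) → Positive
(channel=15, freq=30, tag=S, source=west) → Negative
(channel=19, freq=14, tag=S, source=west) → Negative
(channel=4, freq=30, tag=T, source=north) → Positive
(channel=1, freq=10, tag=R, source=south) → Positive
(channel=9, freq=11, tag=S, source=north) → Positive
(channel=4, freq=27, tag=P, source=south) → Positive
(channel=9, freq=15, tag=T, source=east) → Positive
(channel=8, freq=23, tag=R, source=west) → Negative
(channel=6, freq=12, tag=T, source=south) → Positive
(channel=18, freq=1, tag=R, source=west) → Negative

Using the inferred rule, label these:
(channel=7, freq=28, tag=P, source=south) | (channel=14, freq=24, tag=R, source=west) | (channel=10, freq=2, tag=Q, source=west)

A rule that fits every label: source is not west — true of each 'Positive' example, false of each 'Negative' one.
(channel=7, freq=28, tag=P, source=south) — source is south, hence Positive.
(channel=14, freq=24, tag=R, source=west) — source is west, hence Negative.
(channel=10, freq=2, tag=Q, source=west) — source is west, hence Negative.

Positive, Negative, Negative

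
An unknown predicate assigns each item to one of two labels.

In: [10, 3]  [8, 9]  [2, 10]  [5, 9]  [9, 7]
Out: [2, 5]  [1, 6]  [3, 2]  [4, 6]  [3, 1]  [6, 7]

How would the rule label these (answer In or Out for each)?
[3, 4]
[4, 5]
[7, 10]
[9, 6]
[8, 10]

Every 'In' example satisfies: max ≥ 8. None of the 'Out' examples do.

Out, Out, In, In, In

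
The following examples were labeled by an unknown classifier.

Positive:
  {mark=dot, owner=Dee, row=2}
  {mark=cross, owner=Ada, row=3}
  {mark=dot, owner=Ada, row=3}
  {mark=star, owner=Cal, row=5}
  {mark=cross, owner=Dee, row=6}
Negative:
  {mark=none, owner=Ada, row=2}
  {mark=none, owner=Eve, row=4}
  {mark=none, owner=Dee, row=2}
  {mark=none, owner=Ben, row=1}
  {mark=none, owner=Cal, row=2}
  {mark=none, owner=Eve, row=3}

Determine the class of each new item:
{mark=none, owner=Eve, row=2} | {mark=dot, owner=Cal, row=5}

Rule: mark is not none. This holds for each 'Positive' example and fails for each 'Negative' one.

Negative, Positive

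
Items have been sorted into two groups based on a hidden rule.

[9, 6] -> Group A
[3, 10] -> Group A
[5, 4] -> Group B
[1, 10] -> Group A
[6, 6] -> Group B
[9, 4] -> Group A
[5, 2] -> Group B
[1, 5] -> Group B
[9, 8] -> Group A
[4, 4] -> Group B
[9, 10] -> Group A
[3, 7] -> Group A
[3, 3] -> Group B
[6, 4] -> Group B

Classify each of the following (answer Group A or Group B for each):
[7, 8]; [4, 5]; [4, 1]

All 'Group A' examples share one property — max ≥ 7 — and every 'Group B' example lacks it.

Group A, Group B, Group B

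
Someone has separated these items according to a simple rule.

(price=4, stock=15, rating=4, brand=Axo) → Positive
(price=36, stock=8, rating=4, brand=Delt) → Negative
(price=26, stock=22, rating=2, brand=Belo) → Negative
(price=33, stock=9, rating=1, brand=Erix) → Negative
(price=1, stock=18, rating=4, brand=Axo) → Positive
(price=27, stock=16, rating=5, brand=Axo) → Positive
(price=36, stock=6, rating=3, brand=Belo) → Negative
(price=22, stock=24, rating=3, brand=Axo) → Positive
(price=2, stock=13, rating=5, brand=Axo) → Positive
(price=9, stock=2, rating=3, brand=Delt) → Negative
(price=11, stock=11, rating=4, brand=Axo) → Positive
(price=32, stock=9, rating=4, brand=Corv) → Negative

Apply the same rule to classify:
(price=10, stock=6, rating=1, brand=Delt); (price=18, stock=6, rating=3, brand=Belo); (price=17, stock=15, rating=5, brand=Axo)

Negative, Negative, Positive

A rule that fits every label: brand is Axo — true of each 'Positive' example, false of each 'Negative' one.
(price=10, stock=6, rating=1, brand=Delt): brand is Delt — doesn't match, so Negative. (price=18, stock=6, rating=3, brand=Belo): brand is Belo — doesn't match, so Negative. (price=17, stock=15, rating=5, brand=Axo): brand is Axo — matches, so Positive.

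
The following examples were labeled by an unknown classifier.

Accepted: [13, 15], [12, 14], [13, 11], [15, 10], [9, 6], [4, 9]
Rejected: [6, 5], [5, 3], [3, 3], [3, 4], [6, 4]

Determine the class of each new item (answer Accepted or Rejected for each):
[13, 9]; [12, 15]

The classifier is using: sum ≥ 13.
[13, 9] — 13+9 = 22, hence Accepted.
[12, 15] — 12+15 = 27, hence Accepted.

Accepted, Accepted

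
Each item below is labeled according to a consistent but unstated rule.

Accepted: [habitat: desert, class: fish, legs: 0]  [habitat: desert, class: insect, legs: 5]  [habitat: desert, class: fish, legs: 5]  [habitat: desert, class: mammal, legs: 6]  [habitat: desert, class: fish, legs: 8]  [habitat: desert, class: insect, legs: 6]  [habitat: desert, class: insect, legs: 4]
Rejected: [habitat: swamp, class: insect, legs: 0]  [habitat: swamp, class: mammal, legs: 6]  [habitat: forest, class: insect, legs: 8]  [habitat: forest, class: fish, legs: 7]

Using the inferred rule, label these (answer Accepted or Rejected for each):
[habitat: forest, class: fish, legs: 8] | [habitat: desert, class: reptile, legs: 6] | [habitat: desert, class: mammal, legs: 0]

Rejected, Accepted, Accepted

Looking at the examples, the only property every 'Accepted' case has and every 'Rejected' case lacks is: habitat is desert.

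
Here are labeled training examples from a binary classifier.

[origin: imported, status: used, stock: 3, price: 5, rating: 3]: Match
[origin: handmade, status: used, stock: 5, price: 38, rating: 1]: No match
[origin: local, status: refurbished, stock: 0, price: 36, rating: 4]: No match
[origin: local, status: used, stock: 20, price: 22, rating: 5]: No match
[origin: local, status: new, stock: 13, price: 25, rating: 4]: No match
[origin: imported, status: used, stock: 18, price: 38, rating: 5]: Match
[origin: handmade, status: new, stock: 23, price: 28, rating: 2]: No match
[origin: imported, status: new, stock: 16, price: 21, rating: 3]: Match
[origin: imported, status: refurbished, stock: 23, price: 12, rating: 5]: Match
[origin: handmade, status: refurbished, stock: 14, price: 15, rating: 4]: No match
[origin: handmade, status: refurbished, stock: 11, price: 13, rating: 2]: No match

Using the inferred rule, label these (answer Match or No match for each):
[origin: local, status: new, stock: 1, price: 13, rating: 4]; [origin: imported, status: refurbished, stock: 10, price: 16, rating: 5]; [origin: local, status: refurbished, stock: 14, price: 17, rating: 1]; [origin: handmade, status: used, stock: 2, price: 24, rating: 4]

A rule that fits every label: origin is imported — true of each 'Match' example, false of each 'No match' one.
[origin: local, status: new, stock: 1, price: 13, rating: 4] → origin is local → No match. [origin: imported, status: refurbished, stock: 10, price: 16, rating: 5] → origin is imported → Match. [origin: local, status: refurbished, stock: 14, price: 17, rating: 1] → origin is local → No match. [origin: handmade, status: used, stock: 2, price: 24, rating: 4] → origin is handmade → No match.

No match, Match, No match, No match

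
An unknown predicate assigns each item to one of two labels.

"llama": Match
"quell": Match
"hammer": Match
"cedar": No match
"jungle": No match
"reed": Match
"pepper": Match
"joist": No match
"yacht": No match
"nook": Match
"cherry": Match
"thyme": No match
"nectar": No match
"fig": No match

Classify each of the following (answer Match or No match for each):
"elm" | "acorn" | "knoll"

All 'Match' examples share one property — has a double letter — and every 'No match' example lacks it.
No match: "elm", since no doubled letter. No match: "acorn", since no doubled letter. Match: "knoll", since 'll' doubled.

No match, No match, Match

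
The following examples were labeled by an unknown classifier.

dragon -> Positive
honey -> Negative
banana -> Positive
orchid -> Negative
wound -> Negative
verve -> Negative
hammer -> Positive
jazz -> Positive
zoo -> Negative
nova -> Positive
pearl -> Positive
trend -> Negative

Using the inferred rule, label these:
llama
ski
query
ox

Positive, Negative, Negative, Negative

Every 'Positive' example satisfies: contains 'a'. None of the 'Negative' examples do.
llama: Positive (has 'a'). ski: Negative (no 'a'). query: Negative (no 'a'). ox: Negative (no 'a').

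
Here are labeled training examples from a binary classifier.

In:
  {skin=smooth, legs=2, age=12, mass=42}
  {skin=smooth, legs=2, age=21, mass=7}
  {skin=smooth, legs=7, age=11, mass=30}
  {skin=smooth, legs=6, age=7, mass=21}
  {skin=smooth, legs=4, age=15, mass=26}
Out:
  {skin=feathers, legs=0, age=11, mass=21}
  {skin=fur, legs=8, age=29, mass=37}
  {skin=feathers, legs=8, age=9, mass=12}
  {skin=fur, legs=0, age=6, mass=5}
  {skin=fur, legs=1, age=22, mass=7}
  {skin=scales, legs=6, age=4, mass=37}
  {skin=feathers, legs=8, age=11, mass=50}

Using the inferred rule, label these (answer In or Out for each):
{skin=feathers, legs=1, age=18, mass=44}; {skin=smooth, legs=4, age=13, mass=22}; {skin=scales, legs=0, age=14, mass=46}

Out, In, Out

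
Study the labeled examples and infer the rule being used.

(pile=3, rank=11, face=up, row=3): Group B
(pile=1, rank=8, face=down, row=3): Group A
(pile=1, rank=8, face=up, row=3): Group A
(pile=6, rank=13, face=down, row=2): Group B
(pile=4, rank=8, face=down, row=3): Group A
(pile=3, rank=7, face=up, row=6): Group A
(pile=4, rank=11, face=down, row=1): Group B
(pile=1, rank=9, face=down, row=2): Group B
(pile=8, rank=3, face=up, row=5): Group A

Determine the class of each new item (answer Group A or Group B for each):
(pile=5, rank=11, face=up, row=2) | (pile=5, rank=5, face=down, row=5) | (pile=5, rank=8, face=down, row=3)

The classifier is using: rank ≤ 8.
(pile=5, rank=11, face=up, row=2): rank = 11, fails the rule → Group B.
(pile=5, rank=5, face=down, row=5): rank = 5, checks out → Group A.
(pile=5, rank=8, face=down, row=3): rank = 8, checks out → Group A.

Group B, Group A, Group A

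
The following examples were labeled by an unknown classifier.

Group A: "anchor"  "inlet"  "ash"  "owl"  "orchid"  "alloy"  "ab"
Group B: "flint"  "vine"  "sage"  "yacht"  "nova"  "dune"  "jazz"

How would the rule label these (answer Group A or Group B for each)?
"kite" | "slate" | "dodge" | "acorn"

Group B, Group B, Group B, Group A

Checking candidate rules against both groups, what survives is: starts with a vowel.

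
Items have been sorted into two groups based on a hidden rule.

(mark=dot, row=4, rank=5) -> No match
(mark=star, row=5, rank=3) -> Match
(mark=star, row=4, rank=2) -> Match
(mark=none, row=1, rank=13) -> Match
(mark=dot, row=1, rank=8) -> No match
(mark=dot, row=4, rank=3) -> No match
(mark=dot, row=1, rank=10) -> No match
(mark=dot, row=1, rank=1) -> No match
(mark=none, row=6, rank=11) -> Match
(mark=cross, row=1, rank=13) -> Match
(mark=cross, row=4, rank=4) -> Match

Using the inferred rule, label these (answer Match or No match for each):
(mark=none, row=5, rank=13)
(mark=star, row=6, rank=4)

Match, Match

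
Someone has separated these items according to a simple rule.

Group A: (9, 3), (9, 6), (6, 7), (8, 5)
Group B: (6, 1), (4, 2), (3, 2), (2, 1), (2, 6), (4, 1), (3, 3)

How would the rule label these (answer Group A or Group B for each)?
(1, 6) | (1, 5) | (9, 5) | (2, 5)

Group B, Group B, Group A, Group B

The rule appears to be: sum ≥ 12.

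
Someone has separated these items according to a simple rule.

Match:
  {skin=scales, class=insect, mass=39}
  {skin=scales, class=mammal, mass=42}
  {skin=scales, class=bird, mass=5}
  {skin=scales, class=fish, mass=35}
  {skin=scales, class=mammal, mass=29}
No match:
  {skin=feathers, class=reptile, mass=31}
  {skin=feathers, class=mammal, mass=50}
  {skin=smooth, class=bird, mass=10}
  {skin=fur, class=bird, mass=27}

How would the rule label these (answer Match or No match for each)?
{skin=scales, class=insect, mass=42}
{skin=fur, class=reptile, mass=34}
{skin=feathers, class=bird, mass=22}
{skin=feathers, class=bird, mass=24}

The rule appears to be: skin is scales.
{skin=scales, class=insect, mass=42}: skin is scales — passes, so Match. {skin=fur, class=reptile, mass=34}: skin is fur — does not pass, so No match. {skin=feathers, class=bird, mass=22}: skin is feathers — does not pass, so No match. {skin=feathers, class=bird, mass=24}: skin is feathers — does not pass, so No match.

Match, No match, No match, No match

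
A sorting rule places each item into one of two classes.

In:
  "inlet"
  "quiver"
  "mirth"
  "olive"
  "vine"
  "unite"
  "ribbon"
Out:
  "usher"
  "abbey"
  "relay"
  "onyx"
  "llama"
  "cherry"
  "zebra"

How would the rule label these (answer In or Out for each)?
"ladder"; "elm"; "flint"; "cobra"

Checking candidate rules against both groups, what survives is: contains 'i'.

Out, Out, In, Out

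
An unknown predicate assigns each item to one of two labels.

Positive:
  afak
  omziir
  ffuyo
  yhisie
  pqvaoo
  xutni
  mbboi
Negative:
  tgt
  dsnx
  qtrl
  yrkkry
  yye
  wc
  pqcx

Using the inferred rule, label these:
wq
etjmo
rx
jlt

Negative, Positive, Negative, Negative

Every 'Positive' example satisfies: has ≥ 2 vowels. None of the 'Negative' examples do.
wq: Negative (0 vowels).
etjmo: Positive (2 vowels).
rx: Negative (0 vowels).
jlt: Negative (0 vowels).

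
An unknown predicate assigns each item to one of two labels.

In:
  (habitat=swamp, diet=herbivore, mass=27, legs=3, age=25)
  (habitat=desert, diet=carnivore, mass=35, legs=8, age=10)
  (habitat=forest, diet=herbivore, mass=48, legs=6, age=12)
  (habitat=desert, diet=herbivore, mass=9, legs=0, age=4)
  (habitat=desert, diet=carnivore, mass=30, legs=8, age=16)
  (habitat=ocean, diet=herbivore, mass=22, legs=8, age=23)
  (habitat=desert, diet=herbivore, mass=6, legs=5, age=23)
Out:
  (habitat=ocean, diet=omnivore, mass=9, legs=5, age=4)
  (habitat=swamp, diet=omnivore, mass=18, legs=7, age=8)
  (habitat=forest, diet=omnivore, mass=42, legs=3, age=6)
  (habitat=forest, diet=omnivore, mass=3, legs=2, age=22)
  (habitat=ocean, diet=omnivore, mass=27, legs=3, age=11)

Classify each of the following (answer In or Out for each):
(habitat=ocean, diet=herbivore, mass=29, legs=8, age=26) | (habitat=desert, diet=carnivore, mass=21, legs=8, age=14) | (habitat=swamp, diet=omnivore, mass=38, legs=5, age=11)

The simplest hypothesis consistent with all the labels is: diet is not omnivore.
(habitat=ocean, diet=herbivore, mass=29, legs=8, age=26) — diet is herbivore, hence In.
(habitat=desert, diet=carnivore, mass=21, legs=8, age=14) — diet is carnivore, hence In.
(habitat=swamp, diet=omnivore, mass=38, legs=5, age=11) — diet is omnivore, hence Out.

In, In, Out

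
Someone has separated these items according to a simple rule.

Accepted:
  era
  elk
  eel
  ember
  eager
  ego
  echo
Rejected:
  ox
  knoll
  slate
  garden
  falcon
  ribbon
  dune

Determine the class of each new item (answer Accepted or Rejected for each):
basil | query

Rejected, Rejected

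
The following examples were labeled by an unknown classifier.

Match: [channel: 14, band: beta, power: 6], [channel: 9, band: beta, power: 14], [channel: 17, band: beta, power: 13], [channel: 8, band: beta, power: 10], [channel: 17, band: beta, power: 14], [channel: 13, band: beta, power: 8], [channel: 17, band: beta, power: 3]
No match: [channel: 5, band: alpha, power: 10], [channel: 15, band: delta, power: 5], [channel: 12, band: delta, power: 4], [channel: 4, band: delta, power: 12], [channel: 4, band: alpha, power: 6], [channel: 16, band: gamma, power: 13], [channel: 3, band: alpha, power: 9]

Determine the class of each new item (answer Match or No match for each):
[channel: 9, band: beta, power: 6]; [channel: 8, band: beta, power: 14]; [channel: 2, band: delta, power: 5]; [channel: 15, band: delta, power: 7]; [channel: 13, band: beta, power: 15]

Match, Match, No match, No match, Match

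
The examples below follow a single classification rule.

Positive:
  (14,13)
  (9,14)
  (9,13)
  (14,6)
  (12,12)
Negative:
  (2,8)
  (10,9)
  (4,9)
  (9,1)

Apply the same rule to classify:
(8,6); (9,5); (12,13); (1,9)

The pattern is that an item is 'Positive' exactly when: sum ≥ 20.
Negative: (8,6), since 8+6 = 14. Negative: (9,5), since 9+5 = 14. Positive: (12,13), since 12+13 = 25. Negative: (1,9), since 1+9 = 10.

Negative, Negative, Positive, Negative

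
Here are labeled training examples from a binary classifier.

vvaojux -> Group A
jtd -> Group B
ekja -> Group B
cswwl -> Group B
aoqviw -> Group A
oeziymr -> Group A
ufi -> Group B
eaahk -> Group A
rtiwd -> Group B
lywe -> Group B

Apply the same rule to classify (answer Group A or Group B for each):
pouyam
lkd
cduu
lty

Group A, Group B, Group B, Group B

A rule that fits every label: has ≥ 3 vowels — true of each 'Group A' example, false of each 'Group B' one.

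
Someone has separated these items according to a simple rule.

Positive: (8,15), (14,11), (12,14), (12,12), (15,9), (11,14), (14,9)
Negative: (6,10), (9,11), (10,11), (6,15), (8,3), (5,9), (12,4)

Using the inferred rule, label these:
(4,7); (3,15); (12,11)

Negative, Negative, Positive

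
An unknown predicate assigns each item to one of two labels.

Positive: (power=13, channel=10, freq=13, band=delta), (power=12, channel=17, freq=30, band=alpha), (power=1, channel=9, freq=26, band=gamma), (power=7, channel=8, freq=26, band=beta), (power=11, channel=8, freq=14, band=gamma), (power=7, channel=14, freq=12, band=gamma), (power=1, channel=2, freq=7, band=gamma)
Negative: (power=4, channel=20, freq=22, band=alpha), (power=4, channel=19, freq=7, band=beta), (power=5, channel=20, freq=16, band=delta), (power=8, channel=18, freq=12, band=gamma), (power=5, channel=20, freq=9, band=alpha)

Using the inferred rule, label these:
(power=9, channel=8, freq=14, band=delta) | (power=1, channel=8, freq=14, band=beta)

Every 'Positive' example satisfies: channel ≤ 17. None of the 'Negative' examples do.
(power=9, channel=8, freq=14, band=delta): Positive (channel = 8). (power=1, channel=8, freq=14, band=beta): Positive (channel = 8).

Positive, Positive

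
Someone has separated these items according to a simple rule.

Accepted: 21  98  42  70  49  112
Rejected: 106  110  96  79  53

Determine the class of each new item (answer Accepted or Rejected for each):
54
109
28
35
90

Rejected, Rejected, Accepted, Accepted, Rejected

The common property of the 'Accepted' items is: multiple of 7. No 'Rejected' item has it.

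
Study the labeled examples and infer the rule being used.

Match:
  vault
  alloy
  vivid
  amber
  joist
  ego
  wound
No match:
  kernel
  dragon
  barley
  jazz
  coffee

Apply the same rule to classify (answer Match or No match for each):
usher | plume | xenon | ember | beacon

Looking at the examples, the only property every 'Match' case has and every 'No match' case lacks is: odd length.

Match, Match, Match, Match, No match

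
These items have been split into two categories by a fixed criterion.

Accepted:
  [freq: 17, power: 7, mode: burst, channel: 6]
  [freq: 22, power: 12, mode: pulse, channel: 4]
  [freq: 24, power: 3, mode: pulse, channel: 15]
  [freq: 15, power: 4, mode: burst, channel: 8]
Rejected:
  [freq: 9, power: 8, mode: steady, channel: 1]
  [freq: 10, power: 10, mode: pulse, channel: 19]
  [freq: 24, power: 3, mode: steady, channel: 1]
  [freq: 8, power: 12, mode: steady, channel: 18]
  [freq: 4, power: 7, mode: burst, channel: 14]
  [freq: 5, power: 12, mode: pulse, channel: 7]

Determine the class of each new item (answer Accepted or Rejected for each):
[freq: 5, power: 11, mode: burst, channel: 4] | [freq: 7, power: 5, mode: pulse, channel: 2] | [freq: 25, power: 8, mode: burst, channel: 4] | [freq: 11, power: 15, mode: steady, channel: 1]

Every 'Accepted' example satisfies: channel ≥ 4 AND freq ≥ 15. None of the 'Rejected' examples do.
[freq: 5, power: 11, mode: burst, channel: 4] → channel = 4, freq = 5 → Rejected.
[freq: 7, power: 5, mode: pulse, channel: 2] → channel = 2, freq = 7 → Rejected.
[freq: 25, power: 8, mode: burst, channel: 4] → channel = 4, freq = 25 → Accepted.
[freq: 11, power: 15, mode: steady, channel: 1] → channel = 1, freq = 11 → Rejected.

Rejected, Rejected, Accepted, Rejected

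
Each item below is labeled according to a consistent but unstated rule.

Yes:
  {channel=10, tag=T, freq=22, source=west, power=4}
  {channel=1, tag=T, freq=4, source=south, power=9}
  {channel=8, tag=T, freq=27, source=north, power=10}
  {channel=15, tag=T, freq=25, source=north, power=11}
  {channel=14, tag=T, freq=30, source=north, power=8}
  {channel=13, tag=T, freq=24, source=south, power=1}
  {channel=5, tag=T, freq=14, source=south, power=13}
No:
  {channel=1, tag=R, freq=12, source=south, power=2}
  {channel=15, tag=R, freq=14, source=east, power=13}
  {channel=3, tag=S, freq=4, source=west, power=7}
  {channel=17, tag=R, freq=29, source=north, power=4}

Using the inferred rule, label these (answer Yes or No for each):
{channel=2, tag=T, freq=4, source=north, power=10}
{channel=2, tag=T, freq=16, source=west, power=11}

Yes, Yes

Looking at the examples, the only property every 'Yes' case has and every 'No' case lacks is: tag is T.
{channel=2, tag=T, freq=4, source=north, power=10}: tag is T — passes, so Yes. {channel=2, tag=T, freq=16, source=west, power=11}: tag is T — passes, so Yes.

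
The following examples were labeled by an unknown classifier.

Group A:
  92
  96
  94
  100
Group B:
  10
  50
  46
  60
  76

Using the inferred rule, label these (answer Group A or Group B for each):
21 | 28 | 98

All 'Group A' examples share one property — at least 92 — and every 'Group B' example lacks it.

Group B, Group B, Group A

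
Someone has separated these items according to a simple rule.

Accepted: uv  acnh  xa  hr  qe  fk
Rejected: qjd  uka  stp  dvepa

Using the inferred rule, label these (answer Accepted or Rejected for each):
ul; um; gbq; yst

Accepted, Accepted, Rejected, Rejected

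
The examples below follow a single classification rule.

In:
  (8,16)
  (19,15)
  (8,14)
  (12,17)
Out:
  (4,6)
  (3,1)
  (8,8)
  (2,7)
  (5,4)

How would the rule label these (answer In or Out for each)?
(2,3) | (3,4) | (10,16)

Out, Out, In

All 'In' examples share one property — sum ≥ 22 — and every 'Out' example lacks it.
(2,3): 2+3 = 5 — does not pass, so Out. (3,4): 3+4 = 7 — does not pass, so Out. (10,16): 10+16 = 26 — passes, so In.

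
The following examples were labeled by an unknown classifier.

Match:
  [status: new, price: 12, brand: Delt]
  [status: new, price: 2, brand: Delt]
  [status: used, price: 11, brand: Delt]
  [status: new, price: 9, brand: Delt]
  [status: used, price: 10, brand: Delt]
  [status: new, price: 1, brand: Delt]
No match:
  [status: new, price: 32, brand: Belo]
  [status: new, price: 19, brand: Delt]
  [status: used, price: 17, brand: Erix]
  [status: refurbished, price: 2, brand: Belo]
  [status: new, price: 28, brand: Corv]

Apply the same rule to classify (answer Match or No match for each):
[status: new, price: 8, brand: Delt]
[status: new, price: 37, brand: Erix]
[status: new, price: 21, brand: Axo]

A rule that fits every label: brand is Delt AND price ≤ 12 — true of each 'Match' example, false of each 'No match' one.
[status: new, price: 8, brand: Delt]: brand is Delt, price = 8 — satisfies this, so Match. [status: new, price: 37, brand: Erix]: brand is Erix, price = 37 — lacks this property, so No match. [status: new, price: 21, brand: Axo]: brand is Axo, price = 21 — lacks this property, so No match.

Match, No match, No match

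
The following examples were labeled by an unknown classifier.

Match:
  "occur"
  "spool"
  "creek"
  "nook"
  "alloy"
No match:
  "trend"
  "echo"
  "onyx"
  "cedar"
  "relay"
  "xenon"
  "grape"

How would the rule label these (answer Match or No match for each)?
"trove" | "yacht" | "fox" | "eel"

The common property of the 'Match' items is: has a double letter. No 'No match' item has it.
No match: "trove", since no doubled letter. No match: "yacht", since no doubled letter. No match: "fox", since no doubled letter. Match: "eel", since 'ee' doubled.

No match, No match, No match, Match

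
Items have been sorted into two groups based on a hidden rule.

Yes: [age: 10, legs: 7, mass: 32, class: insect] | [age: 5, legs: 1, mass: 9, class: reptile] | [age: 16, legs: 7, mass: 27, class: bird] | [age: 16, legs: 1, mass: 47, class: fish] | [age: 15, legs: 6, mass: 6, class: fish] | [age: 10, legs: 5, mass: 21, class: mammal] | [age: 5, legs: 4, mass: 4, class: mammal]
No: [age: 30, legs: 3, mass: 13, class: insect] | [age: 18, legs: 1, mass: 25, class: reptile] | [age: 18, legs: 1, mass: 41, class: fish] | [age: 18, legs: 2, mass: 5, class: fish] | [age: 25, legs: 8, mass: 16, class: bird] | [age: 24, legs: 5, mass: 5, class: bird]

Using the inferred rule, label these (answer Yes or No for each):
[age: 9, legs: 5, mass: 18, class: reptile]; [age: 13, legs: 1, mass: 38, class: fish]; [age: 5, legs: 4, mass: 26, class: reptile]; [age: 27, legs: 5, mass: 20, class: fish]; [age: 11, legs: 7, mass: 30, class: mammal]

Every 'Yes' example satisfies: age ≤ 16. None of the 'No' examples do.
Yes: [age: 9, legs: 5, mass: 18, class: reptile], since age = 9. Yes: [age: 13, legs: 1, mass: 38, class: fish], since age = 13. Yes: [age: 5, legs: 4, mass: 26, class: reptile], since age = 5. No: [age: 27, legs: 5, mass: 20, class: fish], since age = 27. Yes: [age: 11, legs: 7, mass: 30, class: mammal], since age = 11.

Yes, Yes, Yes, No, Yes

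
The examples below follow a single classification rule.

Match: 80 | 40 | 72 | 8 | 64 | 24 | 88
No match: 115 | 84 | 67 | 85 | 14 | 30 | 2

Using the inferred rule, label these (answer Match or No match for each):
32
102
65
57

Match, No match, No match, No match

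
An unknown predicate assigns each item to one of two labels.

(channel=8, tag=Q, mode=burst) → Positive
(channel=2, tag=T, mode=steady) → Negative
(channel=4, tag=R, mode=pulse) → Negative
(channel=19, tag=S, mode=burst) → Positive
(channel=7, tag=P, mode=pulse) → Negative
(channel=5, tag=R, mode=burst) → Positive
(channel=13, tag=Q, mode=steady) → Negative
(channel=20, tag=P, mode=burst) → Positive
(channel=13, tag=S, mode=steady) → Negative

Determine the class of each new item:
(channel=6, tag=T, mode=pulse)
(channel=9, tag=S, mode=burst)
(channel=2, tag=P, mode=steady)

Rule: mode is burst. This holds for each 'Positive' example and fails for each 'Negative' one.
(channel=6, tag=T, mode=pulse): mode is pulse — does not fit, so Negative. (channel=9, tag=S, mode=burst): mode is burst — fits, so Positive. (channel=2, tag=P, mode=steady): mode is steady — does not fit, so Negative.

Negative, Positive, Negative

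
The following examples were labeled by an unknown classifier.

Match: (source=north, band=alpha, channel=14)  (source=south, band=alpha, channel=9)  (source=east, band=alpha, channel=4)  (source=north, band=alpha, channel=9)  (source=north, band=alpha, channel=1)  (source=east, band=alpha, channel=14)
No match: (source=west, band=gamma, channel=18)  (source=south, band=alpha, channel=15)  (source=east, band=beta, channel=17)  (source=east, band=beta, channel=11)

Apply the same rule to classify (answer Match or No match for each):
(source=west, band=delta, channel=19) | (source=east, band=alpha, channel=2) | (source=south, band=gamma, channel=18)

The pattern is that an item is 'Match' exactly when: band is alpha AND channel ≤ 14.
(source=west, band=delta, channel=19): No match (band is delta, channel = 19).
(source=east, band=alpha, channel=2): Match (band is alpha, channel = 2).
(source=south, band=gamma, channel=18): No match (band is gamma, channel = 18).

No match, Match, No match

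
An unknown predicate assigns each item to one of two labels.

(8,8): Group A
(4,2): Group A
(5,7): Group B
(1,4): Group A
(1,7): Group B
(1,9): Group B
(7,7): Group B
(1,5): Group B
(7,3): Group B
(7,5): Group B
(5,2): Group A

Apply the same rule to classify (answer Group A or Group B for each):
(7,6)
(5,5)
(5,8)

Group A, Group B, Group A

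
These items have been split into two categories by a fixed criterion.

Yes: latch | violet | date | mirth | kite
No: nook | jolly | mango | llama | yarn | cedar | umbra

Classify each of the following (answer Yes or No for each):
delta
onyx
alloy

Yes, No, No

Rule: contains 't'. This holds for each 'Yes' example and fails for each 'No' one.
delta — has 't', hence Yes. onyx — no 't', hence No. alloy — no 't', hence No.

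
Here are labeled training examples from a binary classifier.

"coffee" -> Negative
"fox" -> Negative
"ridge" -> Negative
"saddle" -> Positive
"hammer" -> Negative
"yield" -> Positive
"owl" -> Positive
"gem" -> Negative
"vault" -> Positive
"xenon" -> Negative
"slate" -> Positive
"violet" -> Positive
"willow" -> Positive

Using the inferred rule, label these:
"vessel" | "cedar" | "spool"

Positive, Negative, Positive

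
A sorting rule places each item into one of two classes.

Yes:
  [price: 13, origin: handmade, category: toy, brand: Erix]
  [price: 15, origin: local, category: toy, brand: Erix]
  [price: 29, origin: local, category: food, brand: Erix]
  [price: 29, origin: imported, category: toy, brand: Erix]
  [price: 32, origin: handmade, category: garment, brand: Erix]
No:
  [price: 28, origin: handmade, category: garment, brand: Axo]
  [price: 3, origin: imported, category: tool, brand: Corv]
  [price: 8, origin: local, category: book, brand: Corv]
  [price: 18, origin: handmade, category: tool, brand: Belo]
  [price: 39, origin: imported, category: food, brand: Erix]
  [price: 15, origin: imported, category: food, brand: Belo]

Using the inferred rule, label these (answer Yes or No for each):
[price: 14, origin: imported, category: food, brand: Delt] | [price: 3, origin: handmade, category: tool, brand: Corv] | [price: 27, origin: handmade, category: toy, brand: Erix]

No, No, Yes

The common property of the 'Yes' items is: brand is Erix AND price ≤ 32. No 'No' item has it.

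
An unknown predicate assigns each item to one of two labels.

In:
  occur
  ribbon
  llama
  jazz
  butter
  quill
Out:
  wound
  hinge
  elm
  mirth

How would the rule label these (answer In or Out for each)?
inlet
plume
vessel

The classifier is using: has a double letter.
inlet — no doubled letter, hence Out.
plume — no doubled letter, hence Out.
vessel — 'ss' doubled, hence In.

Out, Out, In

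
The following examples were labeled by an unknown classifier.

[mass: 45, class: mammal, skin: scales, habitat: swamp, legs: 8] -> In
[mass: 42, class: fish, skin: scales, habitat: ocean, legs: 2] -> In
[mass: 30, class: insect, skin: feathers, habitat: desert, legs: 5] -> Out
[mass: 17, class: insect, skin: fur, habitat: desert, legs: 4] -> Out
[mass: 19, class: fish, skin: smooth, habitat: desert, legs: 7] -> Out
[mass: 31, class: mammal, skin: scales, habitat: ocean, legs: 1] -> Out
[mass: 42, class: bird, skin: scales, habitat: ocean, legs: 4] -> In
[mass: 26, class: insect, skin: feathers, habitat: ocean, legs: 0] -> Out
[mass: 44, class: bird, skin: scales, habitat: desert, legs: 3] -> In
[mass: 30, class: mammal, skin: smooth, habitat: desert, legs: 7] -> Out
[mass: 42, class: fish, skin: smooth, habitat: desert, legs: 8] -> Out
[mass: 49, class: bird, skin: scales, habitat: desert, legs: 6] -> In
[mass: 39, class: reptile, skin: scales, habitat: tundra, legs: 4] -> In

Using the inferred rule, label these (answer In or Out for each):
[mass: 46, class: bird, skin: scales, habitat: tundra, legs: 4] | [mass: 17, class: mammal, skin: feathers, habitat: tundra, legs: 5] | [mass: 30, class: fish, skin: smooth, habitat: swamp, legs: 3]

In, Out, Out

The distinguishing property — skin is scales AND legs ≥ 2 — holds for all the 'In' cases and none of the 'Out' cases.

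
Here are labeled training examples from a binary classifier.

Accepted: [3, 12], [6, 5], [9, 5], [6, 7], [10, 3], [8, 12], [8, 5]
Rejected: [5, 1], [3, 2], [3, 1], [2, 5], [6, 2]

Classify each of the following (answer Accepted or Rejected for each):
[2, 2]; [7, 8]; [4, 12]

All 'Accepted' examples share one property — sum ≥ 11 — and every 'Rejected' example lacks it.
Rejected: [2, 2], since 2+2 = 4.
Accepted: [7, 8], since 7+8 = 15.
Accepted: [4, 12], since 4+12 = 16.

Rejected, Accepted, Accepted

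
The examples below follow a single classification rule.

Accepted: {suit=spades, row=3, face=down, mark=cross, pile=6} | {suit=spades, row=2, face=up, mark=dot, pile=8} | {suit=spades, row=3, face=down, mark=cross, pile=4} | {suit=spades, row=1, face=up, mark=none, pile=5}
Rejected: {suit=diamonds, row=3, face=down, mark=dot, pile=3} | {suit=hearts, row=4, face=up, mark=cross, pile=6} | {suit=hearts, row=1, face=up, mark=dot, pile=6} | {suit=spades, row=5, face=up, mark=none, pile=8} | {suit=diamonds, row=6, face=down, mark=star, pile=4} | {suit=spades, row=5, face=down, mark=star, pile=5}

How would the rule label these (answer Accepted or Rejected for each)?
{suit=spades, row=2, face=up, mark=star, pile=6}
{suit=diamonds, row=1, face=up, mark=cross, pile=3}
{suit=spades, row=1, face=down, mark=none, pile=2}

Rule: suit is spades AND row ≤ 3. This holds for each 'Accepted' example and fails for each 'Rejected' one.
{suit=spades, row=2, face=up, mark=star, pile=6} → suit is spades, row = 2 → Accepted.
{suit=diamonds, row=1, face=up, mark=cross, pile=3} → suit is diamonds, row = 1 → Rejected.
{suit=spades, row=1, face=down, mark=none, pile=2} → suit is spades, row = 1 → Accepted.

Accepted, Rejected, Accepted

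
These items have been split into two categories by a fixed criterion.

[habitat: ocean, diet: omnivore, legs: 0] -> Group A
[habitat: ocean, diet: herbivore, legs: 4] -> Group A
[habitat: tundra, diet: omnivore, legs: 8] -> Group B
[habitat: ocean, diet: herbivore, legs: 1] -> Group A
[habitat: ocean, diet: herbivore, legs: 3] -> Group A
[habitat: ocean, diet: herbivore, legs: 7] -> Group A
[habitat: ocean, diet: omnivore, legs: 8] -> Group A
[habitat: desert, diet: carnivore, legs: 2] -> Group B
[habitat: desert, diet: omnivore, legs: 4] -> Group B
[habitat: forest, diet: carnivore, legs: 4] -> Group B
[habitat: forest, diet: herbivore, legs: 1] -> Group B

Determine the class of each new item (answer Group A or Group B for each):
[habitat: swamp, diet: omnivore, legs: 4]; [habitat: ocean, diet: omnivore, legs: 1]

The pattern is that an item is 'Group A' exactly when: habitat is ocean.
[habitat: swamp, diet: omnivore, legs: 4]: habitat is swamp — lacks this property, so Group B. [habitat: ocean, diet: omnivore, legs: 1]: habitat is ocean — qualifies, so Group A.

Group B, Group A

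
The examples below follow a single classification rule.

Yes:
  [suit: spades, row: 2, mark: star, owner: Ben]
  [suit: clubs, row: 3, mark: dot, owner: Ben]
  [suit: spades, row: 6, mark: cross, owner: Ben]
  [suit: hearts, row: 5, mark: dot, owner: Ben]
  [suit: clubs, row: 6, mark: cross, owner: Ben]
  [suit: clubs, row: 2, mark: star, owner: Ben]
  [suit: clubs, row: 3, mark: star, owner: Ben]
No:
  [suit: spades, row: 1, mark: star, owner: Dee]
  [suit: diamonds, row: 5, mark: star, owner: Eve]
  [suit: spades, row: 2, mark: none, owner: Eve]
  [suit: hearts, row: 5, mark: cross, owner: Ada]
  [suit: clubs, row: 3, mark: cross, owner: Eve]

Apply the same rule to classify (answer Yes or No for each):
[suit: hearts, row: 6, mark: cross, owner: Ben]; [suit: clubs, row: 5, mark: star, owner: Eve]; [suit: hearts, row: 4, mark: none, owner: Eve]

Yes, No, No

The classifier is using: owner is Ben.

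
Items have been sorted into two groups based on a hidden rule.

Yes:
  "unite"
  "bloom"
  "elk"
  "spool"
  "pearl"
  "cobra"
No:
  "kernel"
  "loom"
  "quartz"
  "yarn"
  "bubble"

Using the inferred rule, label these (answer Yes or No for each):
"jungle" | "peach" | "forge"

No, Yes, Yes

One predicate separates the groups cleanly: odd length.
"jungle" → length 6 → No. "peach" → length 5 → Yes. "forge" → length 5 → Yes.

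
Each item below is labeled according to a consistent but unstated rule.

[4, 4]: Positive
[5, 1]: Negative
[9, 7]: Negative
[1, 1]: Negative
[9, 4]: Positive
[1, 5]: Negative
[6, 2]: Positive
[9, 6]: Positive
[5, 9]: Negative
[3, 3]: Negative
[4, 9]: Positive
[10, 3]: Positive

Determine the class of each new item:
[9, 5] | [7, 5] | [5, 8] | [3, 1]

All 'Positive' examples share one property — product is even — and every 'Negative' example lacks it.
[9, 5]: 9·5 = 45, fails the rule → Negative.
[7, 5]: 7·5 = 35, fails the rule → Negative.
[5, 8]: 5·8 = 40, checks out → Positive.
[3, 1]: 3·1 = 3, fails the rule → Negative.

Negative, Negative, Positive, Negative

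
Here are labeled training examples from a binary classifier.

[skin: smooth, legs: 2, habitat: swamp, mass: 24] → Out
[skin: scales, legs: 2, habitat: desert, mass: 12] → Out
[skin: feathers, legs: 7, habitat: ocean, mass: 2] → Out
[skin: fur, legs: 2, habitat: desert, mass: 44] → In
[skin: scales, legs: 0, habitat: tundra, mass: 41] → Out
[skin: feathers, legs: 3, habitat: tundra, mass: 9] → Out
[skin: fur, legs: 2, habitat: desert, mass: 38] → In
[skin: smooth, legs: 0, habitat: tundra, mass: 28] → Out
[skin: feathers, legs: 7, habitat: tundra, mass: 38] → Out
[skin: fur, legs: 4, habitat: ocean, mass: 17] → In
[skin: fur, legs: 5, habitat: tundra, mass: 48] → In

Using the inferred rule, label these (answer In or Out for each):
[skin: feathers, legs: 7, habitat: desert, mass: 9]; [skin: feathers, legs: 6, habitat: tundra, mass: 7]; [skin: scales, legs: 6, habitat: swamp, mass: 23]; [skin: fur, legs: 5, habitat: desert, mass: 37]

Out, Out, Out, In

One predicate separates the groups cleanly: skin is fur.
[skin: feathers, legs: 7, habitat: desert, mass: 9]: Out (skin is feathers).
[skin: feathers, legs: 6, habitat: tundra, mass: 7]: Out (skin is feathers).
[skin: scales, legs: 6, habitat: swamp, mass: 23]: Out (skin is scales).
[skin: fur, legs: 5, habitat: desert, mass: 37]: In (skin is fur).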